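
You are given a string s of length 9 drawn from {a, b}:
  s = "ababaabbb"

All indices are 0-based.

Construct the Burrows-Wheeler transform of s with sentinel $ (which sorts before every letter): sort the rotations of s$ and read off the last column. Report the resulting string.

bbb$abaaba

rank  rotation    last
    0  $ababaabbb  b
    1  aabbb$abab  b
    2  abaabbb$ab  b
    3  ababaabbb$  $
    4  abbb$ababa  a
    5  b$ababaabb  b
    6  baabbb$aba  a
    7  babaabbb$a  a
    8  bb$ababaab  b
    9  bbb$ababaa  a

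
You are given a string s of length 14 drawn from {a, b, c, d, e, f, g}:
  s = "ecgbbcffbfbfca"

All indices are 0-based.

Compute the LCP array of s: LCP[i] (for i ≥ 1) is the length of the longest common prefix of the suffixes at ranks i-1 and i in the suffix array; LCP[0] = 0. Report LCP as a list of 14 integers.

sorted suffixes:
  #0 SA[0]=13  'a'
  #1 SA[1]=3  'bbcffbfbfca'
  #2 SA[2]=4  'bcffbfbfca'
  #3 SA[3]=8  'bfbfca'
  #4 SA[4]=10  'bfca'
  #5 SA[5]=12  'ca'
  #6 SA[6]=5  'cffbfbfca'
  #7 SA[7]=1  'cgbbcffbfbfca'
  #8 SA[8]=0  'ecgbbcffbfbfca'
  #9 SA[9]=7  'fbfbfca'
  #10 SA[10]=9  'fbfca'
  #11 SA[11]=11  'fca'
  #12 SA[12]=6  'ffbfbfca'
  #13 SA[13]=2  'gbbcffbfbfca'

SA = [13, 3, 4, 8, 10, 12, 5, 1, 0, 7, 9, 11, 6, 2]
[i] adj suffixes → lcp
  [1] 13/3 → 0 ('')
  [2] 3/4 → 1 ('b')
  [3] 4/8 → 1 ('b')
  [4] 8/10 → 2 ('bf')
  [5] 10/12 → 0 ('')
  [6] 12/5 → 1 ('c')
  [7] 5/1 → 1 ('c')
  [8] 1/0 → 0 ('')
  [9] 0/7 → 0 ('')
  [10] 7/9 → 3 ('fbf')
  [11] 9/11 → 1 ('f')
  [12] 11/6 → 1 ('f')
  [13] 6/2 → 0 ('')

[0, 0, 1, 1, 2, 0, 1, 1, 0, 0, 3, 1, 1, 0]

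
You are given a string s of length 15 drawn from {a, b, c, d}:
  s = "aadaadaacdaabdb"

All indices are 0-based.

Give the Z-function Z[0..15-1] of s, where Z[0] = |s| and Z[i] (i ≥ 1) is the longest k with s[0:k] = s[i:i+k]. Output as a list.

Z[0]=15
i=1: outside box; Z[1]=1 extend→box=[1,2)
i=2: outside box; Z[2]=0
i=3: outside box; Z[3]=5 extend→box=[3,8)
i=4: min(r-i=4, Z[1]=1)=1; Z[4]=1
i=5: min(r-i=3, Z[2]=0)=0; Z[5]=0
i=6: min(r-i=2, Z[3]=5)=2; Z[6]=2
i=7: min(r-i=1, Z[4]=1)=1; Z[7]=1
i=8: outside box; Z[8]=0
i=9: outside box; Z[9]=0
i=10: outside box; Z[10]=2 extend→box=[10,12)
i=11: min(r-i=1, Z[1]=1)=1; Z[11]=1
i=12: outside box; Z[12]=0
i=13: outside box; Z[13]=0
i=14: outside box; Z[14]=0

[15, 1, 0, 5, 1, 0, 2, 1, 0, 0, 2, 1, 0, 0, 0]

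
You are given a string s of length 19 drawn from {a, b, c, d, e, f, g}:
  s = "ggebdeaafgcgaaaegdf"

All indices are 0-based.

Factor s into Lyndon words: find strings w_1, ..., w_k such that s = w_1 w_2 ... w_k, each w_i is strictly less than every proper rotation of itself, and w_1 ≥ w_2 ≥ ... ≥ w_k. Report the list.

emit factor 1: 'g' (i=0, period=1)
emit factor 2: 'g' (i=1, period=1)
emit factor 3: 'e' (i=2, period=1)
emit factor 4: 'bde' (i=3, period=3)
emit factor 5: 'aafgcg' (i=6, period=6)
emit factor 6: 'aaaegdf' (i=12, period=7)

["g", "g", "e", "bde", "aafgcg", "aaaegdf"]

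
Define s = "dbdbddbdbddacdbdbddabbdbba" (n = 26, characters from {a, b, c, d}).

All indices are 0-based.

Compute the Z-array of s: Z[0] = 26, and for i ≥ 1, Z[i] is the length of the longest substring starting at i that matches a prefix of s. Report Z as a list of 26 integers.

[26, 0, 3, 0, 1, 6, 0, 3, 0, 1, 1, 0, 0, 6, 0, 3, 0, 1, 1, 0, 0, 0, 2, 0, 0, 0]

Z[0]=26
i=1: i≥r, start 0; Z[1]=0
i=2: i≥r, start 0; Z[2]=3 scan→box=[2,5)
i=3: min(r-i=2, Z[1]=0)=0; Z[3]=0
i=4: min(r-i=1, Z[2]=3)=1; Z[4]=1
i=5: i≥r, start 0; Z[5]=6 scan→box=[5,11)
i=6: min(r-i=5, Z[1]=0)=0; Z[6]=0
i=7: min(r-i=4, Z[2]=3)=3; Z[7]=3
i=8: min(r-i=3, Z[3]=0)=0; Z[8]=0
i=9: min(r-i=2, Z[4]=1)=1; Z[9]=1
i=10: min(r-i=1, Z[5]=6)=1; Z[10]=1
i=11: i≥r, start 0; Z[11]=0
i=12: i≥r, start 0; Z[12]=0
i=13: i≥r, start 0; Z[13]=6 scan→box=[13,19)
i=14: min(r-i=5, Z[1]=0)=0; Z[14]=0
i=15: min(r-i=4, Z[2]=3)=3; Z[15]=3
i=16: min(r-i=3, Z[3]=0)=0; Z[16]=0
i=17: min(r-i=2, Z[4]=1)=1; Z[17]=1
i=18: min(r-i=1, Z[5]=6)=1; Z[18]=1
i=19: i≥r, start 0; Z[19]=0
i=20: i≥r, start 0; Z[20]=0
i=21: i≥r, start 0; Z[21]=0
i=22: i≥r, start 0; Z[22]=2 scan→box=[22,24)
i=23: min(r-i=1, Z[1]=0)=0; Z[23]=0
i=24: i≥r, start 0; Z[24]=0
i=25: i≥r, start 0; Z[25]=0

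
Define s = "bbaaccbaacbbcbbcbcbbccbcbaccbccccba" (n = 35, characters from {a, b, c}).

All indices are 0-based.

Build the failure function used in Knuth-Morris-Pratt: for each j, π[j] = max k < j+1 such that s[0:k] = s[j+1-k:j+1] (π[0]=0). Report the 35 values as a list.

[0, 1, 0, 0, 0, 0, 1, 0, 0, 0, 1, 2, 0, 1, 2, 0, 1, 0, 1, 2, 0, 0, 1, 0, 1, 0, 0, 0, 1, 0, 0, 0, 0, 1, 0]

π[0] = 0
j=1 s[j]='b': π[1]=1 (border 'b')
j=2 s[j]='a': k: 1→0; π[2]=0 (border '')
j=3 s[j]='a': π[3]=0 (border '')
j=4 s[j]='c': π[4]=0 (border '')
j=5 s[j]='c': π[5]=0 (border '')
j=6 s[j]='b': π[6]=1 (border 'b')
j=7 s[j]='a': k: 1→0; π[7]=0 (border '')
j=8 s[j]='a': π[8]=0 (border '')
j=9 s[j]='c': π[9]=0 (border '')
j=10 s[j]='b': π[10]=1 (border 'b')
j=11 s[j]='b': π[11]=2 (border 'bb')
j=12 s[j]='c': k: 2→1→0; π[12]=0 (border '')
j=13 s[j]='b': π[13]=1 (border 'b')
j=14 s[j]='b': π[14]=2 (border 'bb')
j=15 s[j]='c': k: 2→1→0; π[15]=0 (border '')
j=16 s[j]='b': π[16]=1 (border 'b')
j=17 s[j]='c': k: 1→0; π[17]=0 (border '')
j=18 s[j]='b': π[18]=1 (border 'b')
j=19 s[j]='b': π[19]=2 (border 'bb')
j=20 s[j]='c': k: 2→1→0; π[20]=0 (border '')
j=21 s[j]='c': π[21]=0 (border '')
j=22 s[j]='b': π[22]=1 (border 'b')
j=23 s[j]='c': k: 1→0; π[23]=0 (border '')
j=24 s[j]='b': π[24]=1 (border 'b')
j=25 s[j]='a': k: 1→0; π[25]=0 (border '')
j=26 s[j]='c': π[26]=0 (border '')
j=27 s[j]='c': π[27]=0 (border '')
j=28 s[j]='b': π[28]=1 (border 'b')
j=29 s[j]='c': k: 1→0; π[29]=0 (border '')
j=30 s[j]='c': π[30]=0 (border '')
j=31 s[j]='c': π[31]=0 (border '')
j=32 s[j]='c': π[32]=0 (border '')
j=33 s[j]='b': π[33]=1 (border 'b')
j=34 s[j]='a': k: 1→0; π[34]=0 (border '')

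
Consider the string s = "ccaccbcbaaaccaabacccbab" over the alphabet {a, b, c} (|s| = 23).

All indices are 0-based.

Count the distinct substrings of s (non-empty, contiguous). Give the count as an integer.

237

rank | idx | suffix
   0 |   8 | aaaccaabacccbab
   1 |  13 | aabacccbab
   2 |   9 | aaccaabacccbab
   3 |  21 | ab
   4 |  14 | abacccbab
   5 |  10 | accaabacccbab
   6 |   2 | accbcbaaaccaabacccbab
   7 |  16 | acccbab
   8 |  22 | b
   9 |   7 | baaaccaabacccbab
  10 |  20 | bab
  11 |  15 | bacccbab
  12 |   5 | bcbaaaccaabacccbab
  13 |  12 | caabacccbab
  14 |   1 | caccbcbaaaccaabacccbab
  15 |   6 | cbaaaccaabacccbab
  16 |  19 | cbab
  17 |   4 | cbcbaaaccaabacccbab
  18 |  11 | ccaabacccbab
  19 |   0 | ccaccbcbaaaccaabacccbab
  20 |  18 | ccbab
  21 |   3 | ccbcbaaaccaabacccbab
  22 |  17 | cccbab

SA = [8, 13, 9, 21, 14, 10, 2, 16, 22, 7, 20, 15, 5, 12, 1, 6, 19, 4, 11, 0, 18, 3, 17]
i: (SA[i-1],SA[i]) lcp shared
  1: (8,13) 2 'aa'
  2: (13,9) 2 'aa'
  3: (9,21) 1 'a'
  4: (21,14) 2 'ab'
  5: (14,10) 1 'a'
  6: (10,2) 3 'acc'
  7: (2,16) 3 'acc'
  8: (16,22) 0 ''
  9: (22,7) 1 'b'
  10: (7,20) 2 'ba'
  11: (20,15) 2 'ba'
  12: (15,5) 1 'b'
  13: (5,12) 0 ''
  14: (12,1) 2 'ca'
  15: (1,6) 1 'c'
  16: (6,19) 3 'cba'
  17: (19,4) 2 'cb'
  18: (4,11) 1 'c'
  19: (11,0) 3 'cca'
  20: (0,18) 2 'cc'
  21: (18,3) 3 'ccb'
  22: (3,17) 2 'cc'

n(n+1)/2 = 23·24/2 = 276
Σ LCP = 0 + 2 + 2 + 1 + 2 + 1 + 3 + 3 + 0 + 1 + 2 + 2 + 1 + 0 + 2 + 1 + 3 + 2 + 1 + 3 + 2 + 3 + 2 = 39
distinct = 276 − 39 = 237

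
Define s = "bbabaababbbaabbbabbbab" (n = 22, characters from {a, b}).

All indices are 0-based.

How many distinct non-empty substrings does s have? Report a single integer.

189

rank | idx | suffix
   0 |   4 | aababbbaabbbabbbab
   1 |  11 | aabbbabbbab
   2 |  20 | ab
   3 |   2 | abaababbbaabbbabbbab
   4 |   5 | ababbbaabbbabbbab
   5 |   7 | abbbaabbbabbbab
   6 |  16 | abbbab
   7 |  12 | abbbabbbab
   8 |  21 | b
   9 |   3 | baababbbaabbbabbbab
  10 |  10 | baabbbabbbab
  11 |  19 | bab
  12 |   1 | babaababbbaabbbabbbab
  13 |   6 | babbbaabbbabbbab
  14 |  15 | babbbab
  15 |   9 | bbaabbbabbbab
  16 |  18 | bbab
  17 |   0 | bbabaababbbaabbbabbbab
  18 |  14 | bbabbbab
  19 |   8 | bbbaabbbabbbab
  20 |  17 | bbbab
  21 |  13 | bbbabbbab

SA = [4, 11, 20, 2, 5, 7, 16, 12, 21, 3, 10, 19, 1, 6, 15, 9, 18, 0, 14, 8, 17, 13]
[i] adj suffixes → lcp
  [1] 4/11 → 3 ('aab')
  [2] 11/20 → 1 ('a')
  [3] 20/2 → 2 ('ab')
  [4] 2/5 → 3 ('aba')
  [5] 5/7 → 2 ('ab')
  [6] 7/16 → 5 ('abbba')
  [7] 16/12 → 6 ('abbbab')
  [8] 12/21 → 0 ('')
  [9] 21/3 → 1 ('b')
  [10] 3/10 → 4 ('baab')
  [11] 10/19 → 2 ('ba')
  [12] 19/1 → 3 ('bab')
  [13] 1/6 → 3 ('bab')
  [14] 6/15 → 6 ('babbba')
  [15] 15/9 → 1 ('b')
  [16] 9/18 → 3 ('bba')
  [17] 18/0 → 4 ('bbab')
  [18] 0/14 → 4 ('bbab')
  [19] 14/8 → 2 ('bb')
  [20] 8/17 → 4 ('bbba')
  [21] 17/13 → 5 ('bbbab')

n(n+1)/2 = 22·23/2 = 253
Σ LCP = 0 + 3 + 1 + 2 + 3 + 2 + 5 + 6 + 0 + 1 + 4 + 2 + 3 + 3 + 6 + 1 + 3 + 4 + 4 + 2 + 4 + 5 = 64
distinct = 253 − 64 = 189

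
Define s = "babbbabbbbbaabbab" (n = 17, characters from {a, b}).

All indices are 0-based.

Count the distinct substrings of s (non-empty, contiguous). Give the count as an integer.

111

rank→(start, suffix):
  0 → (11, 'aabbab')
  1 → (15, 'ab')
  2 → (12, 'abbab')
  3 → (1, 'abbbabbbbbaabbab')
  4 → (5, 'abbbbbaabbab')
  5 → (16, 'b')
  6 → (10, 'baabbab')
  7 → (14, 'bab')
  8 → (0, 'babbbabbbbbaabbab')
  9 → (4, 'babbbbbaabbab')
  10 → (9, 'bbaabbab')
  11 → (13, 'bbab')
  12 → (3, 'bbabbbbbaabbab')
  13 → (8, 'bbbaabbab')
  14 → (2, 'bbbabbbbbaabbab')
  15 → (7, 'bbbbaabbab')
  16 → (6, 'bbbbbaabbab')

SA = [11, 15, 12, 1, 5, 16, 10, 14, 0, 4, 9, 13, 3, 8, 2, 7, 6]
i: (SA[i-1],SA[i]) lcp shared
  1: (11,15) 1 'a'
  2: (15,12) 2 'ab'
  3: (12,1) 3 'abb'
  4: (1,5) 4 'abbb'
  5: (5,16) 0 ''
  6: (16,10) 1 'b'
  7: (10,14) 2 'ba'
  8: (14,0) 3 'bab'
  9: (0,4) 5 'babbb'
  10: (4,9) 1 'b'
  11: (9,13) 3 'bba'
  12: (13,3) 4 'bbab'
  13: (3,8) 2 'bb'
  14: (8,2) 4 'bbba'
  15: (2,7) 3 'bbb'
  16: (7,6) 4 'bbbb'

n(n+1)/2 = 17·18/2 = 153
Σ LCP = 0 + 1 + 2 + 3 + 4 + 0 + 1 + 2 + 3 + 5 + 1 + 3 + 4 + 2 + 4 + 3 + 4 = 42
distinct = 153 − 42 = 111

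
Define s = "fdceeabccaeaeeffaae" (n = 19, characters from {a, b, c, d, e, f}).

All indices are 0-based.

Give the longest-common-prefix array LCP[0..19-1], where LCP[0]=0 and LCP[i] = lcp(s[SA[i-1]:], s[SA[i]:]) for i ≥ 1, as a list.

sorted suffixes:
  #0 SA[0]=16  'aae'
  #1 SA[1]=5  'abccaeaeeffaae'
  #2 SA[2]=17  'ae'
  #3 SA[3]=9  'aeaeeffaae'
  #4 SA[4]=11  'aeeffaae'
  #5 SA[5]=6  'bccaeaeeffaae'
  #6 SA[6]=8  'caeaeeffaae'
  #7 SA[7]=7  'ccaeaeeffaae'
  #8 SA[8]=2  'ceeabccaeaeeffaae'
  #9 SA[9]=1  'dceeabccaeaeeffaae'
  #10 SA[10]=18  'e'
  #11 SA[11]=4  'eabccaeaeeffaae'
  #12 SA[12]=10  'eaeeffaae'
  #13 SA[13]=3  'eeabccaeaeeffaae'
  #14 SA[14]=12  'eeffaae'
  #15 SA[15]=13  'effaae'
  #16 SA[16]=15  'faae'
  #17 SA[17]=0  'fdceeabccaeaeeffaae'
  #18 SA[18]=14  'ffaae'

SA = [16, 5, 17, 9, 11, 6, 8, 7, 2, 1, 18, 4, 10, 3, 12, 13, 15, 0, 14]
i: (SA[i-1],SA[i]) lcp shared
  1: (16,5) 1 'a'
  2: (5,17) 1 'a'
  3: (17,9) 2 'ae'
  4: (9,11) 2 'ae'
  5: (11,6) 0 ''
  6: (6,8) 0 ''
  7: (8,7) 1 'c'
  8: (7,2) 1 'c'
  9: (2,1) 0 ''
  10: (1,18) 0 ''
  11: (18,4) 1 'e'
  12: (4,10) 2 'ea'
  13: (10,3) 1 'e'
  14: (3,12) 2 'ee'
  15: (12,13) 1 'e'
  16: (13,15) 0 ''
  17: (15,0) 1 'f'
  18: (0,14) 1 'f'

[0, 1, 1, 2, 2, 0, 0, 1, 1, 0, 0, 1, 2, 1, 2, 1, 0, 1, 1]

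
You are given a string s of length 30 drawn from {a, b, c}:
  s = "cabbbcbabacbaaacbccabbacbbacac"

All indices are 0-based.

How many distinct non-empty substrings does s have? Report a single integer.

sorted suffixes:
  #0 SA[0]=12  'aaacbccabbacbbacac'
  #1 SA[1]=13  'aacbccabbacbbacac'
  #2 SA[2]=7  'abacbaaacbccabbacbbacac'
  #3 SA[3]=19  'abbacbbacac'
  #4 SA[4]=1  'abbbcbabacbaaacbccabbacbbacac'
  #5 SA[5]=28  'ac'
  #6 SA[6]=26  'acac'
  #7 SA[7]=9  'acbaaacbccabbacbbacac'
  #8 SA[8]=22  'acbbacac'
  #9 SA[9]=14  'acbccabbacbbacac'
  #10 SA[10]=11  'baaacbccabbacbbacac'
  #11 SA[11]=6  'babacbaaacbccabbacbbacac'
  #12 SA[12]=25  'bacac'
  #13 SA[13]=8  'bacbaaacbccabbacbbacac'
  #14 SA[14]=21  'bacbbacac'
  #15 SA[15]=24  'bbacac'
  #16 SA[16]=20  'bbacbbacac'
  #17 SA[17]=2  'bbbcbabacbaaacbccabbacbbacac'
  #18 SA[18]=3  'bbcbabacbaaacbccabbacbbacac'
  #19 SA[19]=4  'bcbabacbaaacbccabbacbbacac'
  #20 SA[20]=16  'bccabbacbbacac'
  #21 SA[21]=29  'c'
  #22 SA[22]=18  'cabbacbbacac'
  #23 SA[23]=0  'cabbbcbabacbaaacbccabbacbbacac'
  #24 SA[24]=27  'cac'
  #25 SA[25]=10  'cbaaacbccabbacbbacac'
  #26 SA[26]=5  'cbabacbaaacbccabbacbbacac'
  #27 SA[27]=23  'cbbacac'
  #28 SA[28]=15  'cbccabbacbbacac'
  #29 SA[29]=17  'ccabbacbbacac'

SA = [12, 13, 7, 19, 1, 28, 26, 9, 22, 14, 11, 6, 25, 8, 21, 24, 20, 2, 3, 4, 16, 29, 18, 0, 27, 10, 5, 23, 15, 17]
rank  pair      lcp
   1  s[12:],s[13:]  2  'aa'
   2  s[13:],s[7:]  1  'a'
   3  s[7:],s[19:]  2  'ab'
   4  s[19:],s[1:]  3  'abb'
   5  s[1:],s[28:]  1  'a'
   6  s[28:],s[26:]  2  'ac'
   7  s[26:],s[9:]  2  'ac'
   8  s[9:],s[22:]  3  'acb'
   9  s[22:],s[14:]  3  'acb'
  10  s[14:],s[11:]  0  ''
  11  s[11:],s[6:]  2  'ba'
  12  s[6:],s[25:]  2  'ba'
  13  s[25:],s[8:]  3  'bac'
  14  s[8:],s[21:]  4  'bacb'
  15  s[21:],s[24:]  1  'b'
  16  s[24:],s[20:]  4  'bbac'
  17  s[20:],s[2:]  2  'bb'
  18  s[2:],s[3:]  2  'bb'
  19  s[3:],s[4:]  1  'b'
  20  s[4:],s[16:]  2  'bc'
  21  s[16:],s[29:]  0  ''
  22  s[29:],s[18:]  1  'c'
  23  s[18:],s[0:]  4  'cabb'
  24  s[0:],s[27:]  2  'ca'
  25  s[27:],s[10:]  1  'c'
  26  s[10:],s[5:]  3  'cba'
  27  s[5:],s[23:]  2  'cb'
  28  s[23:],s[15:]  2  'cb'
  29  s[15:],s[17:]  1  'c'

n(n+1)/2 = 30·31/2 = 465
Σ LCP = 0 + 2 + 1 + 2 + 3 + 1 + 2 + 2 + 3 + 3 + 0 + 2 + 2 + 3 + 4 + 1 + 4 + 2 + 2 + 1 + 2 + 0 + 1 + 4 + 2 + 1 + 3 + 2 + 2 + 1 = 58
distinct = 465 − 58 = 407

407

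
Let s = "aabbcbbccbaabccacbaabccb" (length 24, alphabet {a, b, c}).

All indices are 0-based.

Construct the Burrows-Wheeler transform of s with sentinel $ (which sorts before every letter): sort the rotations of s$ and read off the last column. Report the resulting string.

b$bbaaaccccacbaabcccabbbb

rank  rotation                   last
    0  $aabbcbbccbaabccacbaabccb  b
    1  aabbcbbccbaabccacbaabccb$  $
    2  aabccacbaabccb$aabbcbbccb  b
    3  aabccb$aabbcbbccbaabccacb  b
    4  abbcbbccbaabccacbaabccb$a  a
    5  abccacbaabccb$aabbcbbccba  a
    6  abccb$aabbcbbccbaabccacba  a
    7  acbaabccb$aabbcbbccbaabcc  c
    8  b$aabbcbbccbaabccacbaabcc  c
    9  baabccacbaabccb$aabbcbbcc  c
   10  baabccb$aabbcbbccbaabccac  c
   11  bbcbbccbaabccacbaabccb$aa  a
   12  bbccbaabccacbaabccb$aabbc  c
   13  bcbbccbaabccacbaabccb$aab  b
   14  bccacbaabccb$aabbcbbccbaa  a
   15  bccb$aabbcbbccbaabccacbaa  a
   16  bccbaabccacbaabccb$aabbcb  b
   17  cacbaabccb$aabbcbbccbaabc  c
   18  cb$aabbcbbccbaabccacbaabc  c
   19  cbaabccacbaabccb$aabbcbbc  c
   20  cbaabccb$aabbcbbccbaabcca  a
   21  cbbccbaabccacbaabccb$aabb  b
   22  ccacbaabccb$aabbcbbccbaab  b
   23  ccb$aabbcbbccbaabccacbaab  b
   24  ccbaabccacbaabccb$aabbcbb  b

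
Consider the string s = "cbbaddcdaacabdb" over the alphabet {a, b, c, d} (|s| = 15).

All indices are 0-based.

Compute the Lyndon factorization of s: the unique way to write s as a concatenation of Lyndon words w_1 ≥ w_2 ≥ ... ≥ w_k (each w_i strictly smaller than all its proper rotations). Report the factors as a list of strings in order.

emit factor 1: 'c' (i=0, period=1)
emit factor 2: 'b' (i=1, period=1)
emit factor 3: 'b' (i=2, period=1)
emit factor 4: 'addcd' (i=3, period=5)
emit factor 5: 'aacabdb' (i=8, period=7)

["c", "b", "b", "addcd", "aacabdb"]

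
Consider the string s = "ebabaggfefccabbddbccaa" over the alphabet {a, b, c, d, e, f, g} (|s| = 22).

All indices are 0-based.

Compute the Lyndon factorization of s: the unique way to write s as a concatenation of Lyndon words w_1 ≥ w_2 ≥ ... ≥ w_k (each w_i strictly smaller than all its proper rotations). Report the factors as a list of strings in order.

["e", "b", "abaggfefccabbddbcc", "a", "a"]

emit factor 1: 'e' (i=0, period=1)
emit factor 2: 'b' (i=1, period=1)
emit factor 3: 'abaggfefccabbddbcc' (i=2, period=18)
emit factor 4: 'a' (i=20, period=1)
emit factor 5: 'a' (i=21, period=1)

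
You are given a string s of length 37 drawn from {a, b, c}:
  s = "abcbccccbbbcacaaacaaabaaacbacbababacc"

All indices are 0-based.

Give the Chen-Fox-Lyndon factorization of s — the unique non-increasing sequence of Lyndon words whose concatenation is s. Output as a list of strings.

["abcbccccbbbcac", "aaac", "aaabaaacbacbababacc"]

emit factor 1: 'abcbccccbbbcac' (i=0, period=14)
emit factor 2: 'aaac' (i=14, period=4)
emit factor 3: 'aaabaaacbacbababacc' (i=18, period=19)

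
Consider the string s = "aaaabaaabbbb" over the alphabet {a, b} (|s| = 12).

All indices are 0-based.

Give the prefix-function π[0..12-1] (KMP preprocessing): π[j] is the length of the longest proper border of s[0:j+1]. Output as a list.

π[0] = 0
j=1 s[j]='a': π[1]=1 (border 'a')
j=2 s[j]='a': π[2]=2 (border 'aa')
j=3 s[j]='a': π[3]=3 (border 'aaa')
j=4 s[j]='b': k: 3→2→1→0; π[4]=0 (border '')
j=5 s[j]='a': π[5]=1 (border 'a')
j=6 s[j]='a': π[6]=2 (border 'aa')
j=7 s[j]='a': π[7]=3 (border 'aaa')
j=8 s[j]='b': k: 3→2→1→0; π[8]=0 (border '')
j=9 s[j]='b': π[9]=0 (border '')
j=10 s[j]='b': π[10]=0 (border '')
j=11 s[j]='b': π[11]=0 (border '')

[0, 1, 2, 3, 0, 1, 2, 3, 0, 0, 0, 0]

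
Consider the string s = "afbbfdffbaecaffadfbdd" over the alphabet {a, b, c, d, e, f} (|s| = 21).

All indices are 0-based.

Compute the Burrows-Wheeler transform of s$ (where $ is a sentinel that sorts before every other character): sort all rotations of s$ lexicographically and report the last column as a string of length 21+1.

dfb$cfffbedbafaffadbad

rank  rotation                last
    0  $afbbfdffbaecaffadfbdd  d
    1  adfbdd$afbbfdffbaecaff  f
    2  aecaffadfbdd$afbbfdffb  b
    3  afbbfdffbaecaffadfbdd$  $
    4  affadfbdd$afbbfdffbaec  c
    5  baecaffadfbdd$afbbfdff  f
    6  bbfdffbaecaffadfbdd$af  f
    7  bdd$afbbfdffbaecaffadf  f
    8  bfdffbaecaffadfbdd$afb  b
    9  caffadfbdd$afbbfdffbae  e
   10  d$afbbfdffbaecaffadfbd  d
   11  dd$afbbfdffbaecaffadfb  b
   12  dfbdd$afbbfdffbaecaffa  a
   13  dffbaecaffadfbdd$afbbf  f
   14  ecaffadfbdd$afbbfdffba  a
   15  fadfbdd$afbbfdffbaecaf  f
   16  fbaecaffadfbdd$afbbfdf  f
   17  fbbfdffbaecaffadfbdd$a  a
   18  fbdd$afbbfdffbaecaffad  d
   19  fdffbaecaffadfbdd$afbb  b
   20  ffadfbdd$afbbfdffbaeca  a
   21  ffbaecaffadfbdd$afbbfd  d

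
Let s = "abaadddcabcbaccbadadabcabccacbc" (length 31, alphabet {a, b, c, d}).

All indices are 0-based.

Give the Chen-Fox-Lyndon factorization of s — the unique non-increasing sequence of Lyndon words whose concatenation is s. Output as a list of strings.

emit factor 1: 'ab' (i=0, period=2)
emit factor 2: 'aadddcabcbaccbadadabcabccacbc' (i=2, period=29)

["ab", "aadddcabcbaccbadadabcabccacbc"]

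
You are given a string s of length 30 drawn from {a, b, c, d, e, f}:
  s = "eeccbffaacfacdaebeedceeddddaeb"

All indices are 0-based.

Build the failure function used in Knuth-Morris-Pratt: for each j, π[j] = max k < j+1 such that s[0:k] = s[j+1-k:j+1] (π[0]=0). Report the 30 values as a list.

[0, 1, 0, 0, 0, 0, 0, 0, 0, 0, 0, 0, 0, 0, 0, 1, 0, 1, 2, 0, 0, 1, 2, 0, 0, 0, 0, 0, 1, 0]

π[0] = 0
j=1 s[j]='e': π[1]=1 (border 'e')
j=2 s[j]='c': k: 1→0; π[2]=0 (border '')
j=3 s[j]='c': π[3]=0 (border '')
j=4 s[j]='b': π[4]=0 (border '')
j=5 s[j]='f': π[5]=0 (border '')
j=6 s[j]='f': π[6]=0 (border '')
j=7 s[j]='a': π[7]=0 (border '')
j=8 s[j]='a': π[8]=0 (border '')
j=9 s[j]='c': π[9]=0 (border '')
j=10 s[j]='f': π[10]=0 (border '')
j=11 s[j]='a': π[11]=0 (border '')
j=12 s[j]='c': π[12]=0 (border '')
j=13 s[j]='d': π[13]=0 (border '')
j=14 s[j]='a': π[14]=0 (border '')
j=15 s[j]='e': π[15]=1 (border 'e')
j=16 s[j]='b': k: 1→0; π[16]=0 (border '')
j=17 s[j]='e': π[17]=1 (border 'e')
j=18 s[j]='e': π[18]=2 (border 'ee')
j=19 s[j]='d': k: 2→1→0; π[19]=0 (border '')
j=20 s[j]='c': π[20]=0 (border '')
j=21 s[j]='e': π[21]=1 (border 'e')
j=22 s[j]='e': π[22]=2 (border 'ee')
j=23 s[j]='d': k: 2→1→0; π[23]=0 (border '')
j=24 s[j]='d': π[24]=0 (border '')
j=25 s[j]='d': π[25]=0 (border '')
j=26 s[j]='d': π[26]=0 (border '')
j=27 s[j]='a': π[27]=0 (border '')
j=28 s[j]='e': π[28]=1 (border 'e')
j=29 s[j]='b': k: 1→0; π[29]=0 (border '')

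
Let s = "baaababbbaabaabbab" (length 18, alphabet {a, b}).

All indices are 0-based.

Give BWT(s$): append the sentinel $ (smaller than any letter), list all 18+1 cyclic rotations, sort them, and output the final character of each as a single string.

rank  rotation             last
    0  $baaababbbaabaabbab  b
    1  aaababbbaabaabbab$b  b
    2  aabaabbab$baaababbb  b
    3  aababbbaabaabbab$ba  a
    4  aabbab$baaababbbaab  b
    5  ab$baaababbbaabaabb  b
    6  abaabbab$baaababbba  a
    7  ababbbaabaabbab$baa  a
    8  abbab$baaababbbaaba  a
    9  abbbaabaabbab$baaab  b
   10  b$baaababbbaabaabba  a
   11  baaababbbaabaabbab$  $
   12  baabaabbab$baaababb  b
   13  baabbab$baaababbbaa  a
   14  bab$baaababbbaabaab  b
   15  babbbaabaabbab$baaa  a
   16  bbaabaabbab$baaabab  b
   17  bbab$baaababbbaabaa  a
   18  bbbaabaabbab$baaaba  a

bbbabbaaaba$bababaa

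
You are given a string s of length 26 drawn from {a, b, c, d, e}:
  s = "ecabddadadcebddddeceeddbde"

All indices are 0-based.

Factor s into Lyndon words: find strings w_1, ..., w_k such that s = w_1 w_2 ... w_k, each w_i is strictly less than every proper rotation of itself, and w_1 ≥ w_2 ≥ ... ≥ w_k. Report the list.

["e", "c", "abddadadcebddddeceeddbde"]

emit factor 1: 'e' (i=0, period=1)
emit factor 2: 'c' (i=1, period=1)
emit factor 3: 'abddadadcebddddeceeddbde' (i=2, period=24)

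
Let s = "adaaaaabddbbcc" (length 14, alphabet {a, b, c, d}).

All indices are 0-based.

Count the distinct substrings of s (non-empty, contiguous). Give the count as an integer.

89

sorted suffixes:
  #0 SA[0]=2  'aaaaabddbbcc'
  #1 SA[1]=3  'aaaabddbbcc'
  #2 SA[2]=4  'aaabddbbcc'
  #3 SA[3]=5  'aabddbbcc'
  #4 SA[4]=6  'abddbbcc'
  #5 SA[5]=0  'adaaaaabddbbcc'
  #6 SA[6]=10  'bbcc'
  #7 SA[7]=11  'bcc'
  #8 SA[8]=7  'bddbbcc'
  #9 SA[9]=13  'c'
  #10 SA[10]=12  'cc'
  #11 SA[11]=1  'daaaaabddbbcc'
  #12 SA[12]=9  'dbbcc'
  #13 SA[13]=8  'ddbbcc'

SA = [2, 3, 4, 5, 6, 0, 10, 11, 7, 13, 12, 1, 9, 8]
rank  pair      lcp
   1  s[2:],s[3:]  4  'aaaa'
   2  s[3:],s[4:]  3  'aaa'
   3  s[4:],s[5:]  2  'aa'
   4  s[5:],s[6:]  1  'a'
   5  s[6:],s[0:]  1  'a'
   6  s[0:],s[10:]  0  ''
   7  s[10:],s[11:]  1  'b'
   8  s[11:],s[7:]  1  'b'
   9  s[7:],s[13:]  0  ''
  10  s[13:],s[12:]  1  'c'
  11  s[12:],s[1:]  0  ''
  12  s[1:],s[9:]  1  'd'
  13  s[9:],s[8:]  1  'd'

n(n+1)/2 = 14·15/2 = 105
Σ LCP = 0 + 4 + 3 + 2 + 1 + 1 + 0 + 1 + 1 + 0 + 1 + 0 + 1 + 1 = 16
distinct = 105 − 16 = 89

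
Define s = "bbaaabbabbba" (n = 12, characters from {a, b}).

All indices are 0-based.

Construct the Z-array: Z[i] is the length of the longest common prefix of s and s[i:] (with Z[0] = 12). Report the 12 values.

[12, 1, 0, 0, 0, 3, 1, 0, 2, 3, 1, 0]

Z[0]=12
i=1: outside box; Z[1]=1 extend→box=[1,2)
i=2: outside box; Z[2]=0
i=3: outside box; Z[3]=0
i=4: outside box; Z[4]=0
i=5: outside box; Z[5]=3 extend→box=[5,8)
i=6: min(r-i=2, Z[1]=1)=1; Z[6]=1
i=7: min(r-i=1, Z[2]=0)=0; Z[7]=0
i=8: outside box; Z[8]=2 extend→box=[8,10)
i=9: min(r-i=1, Z[1]=1)=1; Z[9]=3 extend→box=[9,12)
i=10: min(r-i=2, Z[1]=1)=1; Z[10]=1
i=11: min(r-i=1, Z[2]=0)=0; Z[11]=0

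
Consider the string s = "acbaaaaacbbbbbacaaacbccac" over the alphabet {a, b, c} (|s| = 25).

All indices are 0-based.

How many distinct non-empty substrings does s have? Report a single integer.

rank | idx | suffix
   0 |   3 | aaaaacbbbbbacaaacbccac
   1 |   4 | aaaacbbbbbacaaacbccac
   2 |   5 | aaacbbbbbacaaacbccac
   3 |  16 | aaacbccac
   4 |   6 | aacbbbbbacaaacbccac
   5 |  17 | aacbccac
   6 |  23 | ac
   7 |  14 | acaaacbccac
   8 |   0 | acbaaaaacbbbbbacaaacbccac
   9 |   7 | acbbbbbacaaacbccac
  10 |  18 | acbccac
  11 |   2 | baaaaacbbbbbacaaacbccac
  12 |  13 | bacaaacbccac
  13 |  12 | bbacaaacbccac
  14 |  11 | bbbacaaacbccac
  15 |  10 | bbbbacaaacbccac
  16 |   9 | bbbbbacaaacbccac
  17 |  20 | bccac
  18 |  24 | c
  19 |  15 | caaacbccac
  20 |  22 | cac
  21 |   1 | cbaaaaacbbbbbacaaacbccac
  22 |   8 | cbbbbbacaaacbccac
  23 |  19 | cbccac
  24 |  21 | ccac

SA = [3, 4, 5, 16, 6, 17, 23, 14, 0, 7, 18, 2, 13, 12, 11, 10, 9, 20, 24, 15, 22, 1, 8, 19, 21]
rank  pair      lcp
   1  s[3:],s[4:]  4  'aaaa'
   2  s[4:],s[5:]  3  'aaa'
   3  s[5:],s[16:]  5  'aaacb'
   4  s[16:],s[6:]  2  'aa'
   5  s[6:],s[17:]  4  'aacb'
   6  s[17:],s[23:]  1  'a'
   7  s[23:],s[14:]  2  'ac'
   8  s[14:],s[0:]  2  'ac'
   9  s[0:],s[7:]  3  'acb'
  10  s[7:],s[18:]  3  'acb'
  11  s[18:],s[2:]  0  ''
  12  s[2:],s[13:]  2  'ba'
  13  s[13:],s[12:]  1  'b'
  14  s[12:],s[11:]  2  'bb'
  15  s[11:],s[10:]  3  'bbb'
  16  s[10:],s[9:]  4  'bbbb'
  17  s[9:],s[20:]  1  'b'
  18  s[20:],s[24:]  0  ''
  19  s[24:],s[15:]  1  'c'
  20  s[15:],s[22:]  2  'ca'
  21  s[22:],s[1:]  1  'c'
  22  s[1:],s[8:]  2  'cb'
  23  s[8:],s[19:]  2  'cb'
  24  s[19:],s[21:]  1  'c'

n(n+1)/2 = 25·26/2 = 325
Σ LCP = 0 + 4 + 3 + 5 + 2 + 4 + 1 + 2 + 2 + 3 + 3 + 0 + 2 + 1 + 2 + 3 + 4 + 1 + 0 + 1 + 2 + 1 + 2 + 2 + 1 = 51
distinct = 325 − 51 = 274

274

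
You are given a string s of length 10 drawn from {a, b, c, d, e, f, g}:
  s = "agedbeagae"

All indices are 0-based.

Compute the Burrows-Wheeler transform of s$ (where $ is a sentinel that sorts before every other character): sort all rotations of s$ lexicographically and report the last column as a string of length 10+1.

ege$deabgaa

rank  rotation     last
    0  $agedbeagae  e
    1  ae$agedbeag  g
    2  agae$agedbe  e
    3  agedbeagae$  $
    4  beagae$aged  d
    5  dbeagae$age  e
    6  e$agedbeaga  a
    7  eagae$agedb  b
    8  edbeagae$ag  g
    9  gae$agedbea  a
   10  gedbeagae$a  a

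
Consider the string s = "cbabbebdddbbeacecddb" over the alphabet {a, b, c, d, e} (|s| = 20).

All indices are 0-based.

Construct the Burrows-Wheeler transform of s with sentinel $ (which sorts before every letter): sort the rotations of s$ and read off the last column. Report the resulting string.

bbedcdaebb$eaddcdbbbc

rank  rotation               last
    0  $cbabbebdddbbeacecddb  b
    1  abbebdddbbeacecddb$cb  b
    2  acecddb$cbabbebdddbbe  e
    3  b$cbabbebdddbbeacecdd  d
    4  babbebdddbbeacecddb$c  c
    5  bbeacecddb$cbabbebddd  d
    6  bbebdddbbeacecddb$cba  a
    7  bdddbbeacecddb$cbabbe  e
    8  beacecddb$cbabbebdddb  b
    9  bebdddbbeacecddb$cbab  b
   10  cbabbebdddbbeacecddb$  $
   11  cddb$cbabbebdddbbeace  e
   12  cecddb$cbabbebdddbbea  a
   13  db$cbabbebdddbbeacecd  d
   14  dbbeacecddb$cbabbebdd  d
   15  ddb$cbabbebdddbbeacec  c
   16  ddbbeacecddb$cbabbebd  d
   17  dddbbeacecddb$cbabbeb  b
   18  eacecddb$cbabbebdddbb  b
   19  ebdddbbeacecddb$cbabb  b
   20  ecddb$cbabbebdddbbeac  c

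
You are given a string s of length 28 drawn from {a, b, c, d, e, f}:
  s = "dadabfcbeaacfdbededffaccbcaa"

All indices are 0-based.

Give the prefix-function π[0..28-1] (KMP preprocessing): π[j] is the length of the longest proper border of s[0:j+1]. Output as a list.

π[0] = 0
j=1 s[j]='a': π[1]=0 (border '')
j=2 s[j]='d': π[2]=1 (border 'd')
j=3 s[j]='a': π[3]=2 (border 'da')
j=4 s[j]='b': k: 2→0; π[4]=0 (border '')
j=5 s[j]='f': π[5]=0 (border '')
j=6 s[j]='c': π[6]=0 (border '')
j=7 s[j]='b': π[7]=0 (border '')
j=8 s[j]='e': π[8]=0 (border '')
j=9 s[j]='a': π[9]=0 (border '')
j=10 s[j]='a': π[10]=0 (border '')
j=11 s[j]='c': π[11]=0 (border '')
j=12 s[j]='f': π[12]=0 (border '')
j=13 s[j]='d': π[13]=1 (border 'd')
j=14 s[j]='b': k: 1→0; π[14]=0 (border '')
j=15 s[j]='e': π[15]=0 (border '')
j=16 s[j]='d': π[16]=1 (border 'd')
j=17 s[j]='e': k: 1→0; π[17]=0 (border '')
j=18 s[j]='d': π[18]=1 (border 'd')
j=19 s[j]='f': k: 1→0; π[19]=0 (border '')
j=20 s[j]='f': π[20]=0 (border '')
j=21 s[j]='a': π[21]=0 (border '')
j=22 s[j]='c': π[22]=0 (border '')
j=23 s[j]='c': π[23]=0 (border '')
j=24 s[j]='b': π[24]=0 (border '')
j=25 s[j]='c': π[25]=0 (border '')
j=26 s[j]='a': π[26]=0 (border '')
j=27 s[j]='a': π[27]=0 (border '')

[0, 0, 1, 2, 0, 0, 0, 0, 0, 0, 0, 0, 0, 1, 0, 0, 1, 0, 1, 0, 0, 0, 0, 0, 0, 0, 0, 0]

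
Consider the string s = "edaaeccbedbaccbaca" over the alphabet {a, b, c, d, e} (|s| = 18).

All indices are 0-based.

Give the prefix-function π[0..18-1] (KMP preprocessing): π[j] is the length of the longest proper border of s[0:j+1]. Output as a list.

[0, 0, 0, 0, 1, 0, 0, 0, 1, 2, 0, 0, 0, 0, 0, 0, 0, 0]

π[0] = 0
j=1 s[j]='d': π[1]=0 (border '')
j=2 s[j]='a': π[2]=0 (border '')
j=3 s[j]='a': π[3]=0 (border '')
j=4 s[j]='e': π[4]=1 (border 'e')
j=5 s[j]='c': k: 1→0; π[5]=0 (border '')
j=6 s[j]='c': π[6]=0 (border '')
j=7 s[j]='b': π[7]=0 (border '')
j=8 s[j]='e': π[8]=1 (border 'e')
j=9 s[j]='d': π[9]=2 (border 'ed')
j=10 s[j]='b': k: 2→0; π[10]=0 (border '')
j=11 s[j]='a': π[11]=0 (border '')
j=12 s[j]='c': π[12]=0 (border '')
j=13 s[j]='c': π[13]=0 (border '')
j=14 s[j]='b': π[14]=0 (border '')
j=15 s[j]='a': π[15]=0 (border '')
j=16 s[j]='c': π[16]=0 (border '')
j=17 s[j]='a': π[17]=0 (border '')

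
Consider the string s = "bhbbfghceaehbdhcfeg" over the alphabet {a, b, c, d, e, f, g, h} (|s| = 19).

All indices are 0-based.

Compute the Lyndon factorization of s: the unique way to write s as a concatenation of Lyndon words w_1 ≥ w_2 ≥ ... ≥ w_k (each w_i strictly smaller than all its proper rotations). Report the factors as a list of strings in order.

["bh", "bbfghce", "aehbdhcfeg"]

emit factor 1: 'bh' (i=0, period=2)
emit factor 2: 'bbfghce' (i=2, period=7)
emit factor 3: 'aehbdhcfeg' (i=9, period=10)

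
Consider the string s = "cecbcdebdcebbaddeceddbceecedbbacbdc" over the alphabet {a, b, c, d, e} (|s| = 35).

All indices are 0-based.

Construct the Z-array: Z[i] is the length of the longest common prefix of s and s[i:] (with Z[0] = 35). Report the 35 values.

Z[0]=35
i=1: outside box; Z[1]=0
i=2: outside box; Z[2]=1 extend→box=[2,3)
i=3: outside box; Z[3]=0
i=4: outside box; Z[4]=1 extend→box=[4,5)
i=5: outside box; Z[5]=0
i=6: outside box; Z[6]=0
i=7: outside box; Z[7]=0
i=8: outside box; Z[8]=0
i=9: outside box; Z[9]=2 extend→box=[9,11)
i=10: min(r-i=1, Z[1]=0)=0; Z[10]=0
i=11: outside box; Z[11]=0
i=12: outside box; Z[12]=0
i=13: outside box; Z[13]=0
i=14: outside box; Z[14]=0
i=15: outside box; Z[15]=0
i=16: outside box; Z[16]=0
i=17: outside box; Z[17]=2 extend→box=[17,19)
i=18: min(r-i=1, Z[1]=0)=0; Z[18]=0
i=19: outside box; Z[19]=0
i=20: outside box; Z[20]=0
i=21: outside box; Z[21]=0
i=22: outside box; Z[22]=2 extend→box=[22,24)
i=23: min(r-i=1, Z[1]=0)=0; Z[23]=0
i=24: outside box; Z[24]=0
i=25: outside box; Z[25]=2 extend→box=[25,27)
i=26: min(r-i=1, Z[1]=0)=0; Z[26]=0
i=27: outside box; Z[27]=0
i=28: outside box; Z[28]=0
i=29: outside box; Z[29]=0
i=30: outside box; Z[30]=0
i=31: outside box; Z[31]=1 extend→box=[31,32)
i=32: outside box; Z[32]=0
i=33: outside box; Z[33]=0
i=34: outside box; Z[34]=1 extend→box=[34,35)

[35, 0, 1, 0, 1, 0, 0, 0, 0, 2, 0, 0, 0, 0, 0, 0, 0, 2, 0, 0, 0, 0, 2, 0, 0, 2, 0, 0, 0, 0, 0, 1, 0, 0, 1]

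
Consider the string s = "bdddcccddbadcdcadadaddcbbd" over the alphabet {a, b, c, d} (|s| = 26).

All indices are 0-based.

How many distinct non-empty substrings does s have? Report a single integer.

rank | idx | suffix
   0 |  15 | adadaddcbbd
   1 |  17 | adaddcbbd
   2 |  10 | adcdcadadaddcbbd
   3 |  19 | addcbbd
   4 |   9 | badcdcadadaddcbbd
   5 |  23 | bbd
   6 |  24 | bd
   7 |   0 | bdddcccddbadcdcadadaddcbbd
   8 |  14 | cadadaddcbbd
   9 |  22 | cbbd
  10 |   4 | cccddbadcdcadadaddcbbd
  11 |   5 | ccddbadcdcadadaddcbbd
  12 |  12 | cdcadadaddcbbd
  13 |   6 | cddbadcdcadadaddcbbd
  14 |  25 | d
  15 |  16 | dadaddcbbd
  16 |  18 | daddcbbd
  17 |   8 | dbadcdcadadaddcbbd
  18 |  13 | dcadadaddcbbd
  19 |  21 | dcbbd
  20 |   3 | dcccddbadcdcadadaddcbbd
  21 |  11 | dcdcadadaddcbbd
  22 |   7 | ddbadcdcadadaddcbbd
  23 |  20 | ddcbbd
  24 |   2 | ddcccddbadcdcadadaddcbbd
  25 |   1 | dddcccddbadcdcadadaddcbbd

SA = [15, 17, 10, 19, 9, 23, 24, 0, 14, 22, 4, 5, 12, 6, 25, 16, 18, 8, 13, 21, 3, 11, 7, 20, 2, 1]
[i] adj suffixes → lcp
  [1] 15/17 → 4 ('adad')
  [2] 17/10 → 2 ('ad')
  [3] 10/19 → 2 ('ad')
  [4] 19/9 → 0 ('')
  [5] 9/23 → 1 ('b')
  [6] 23/24 → 1 ('b')
  [7] 24/0 → 2 ('bd')
  [8] 0/14 → 0 ('')
  [9] 14/22 → 1 ('c')
  [10] 22/4 → 1 ('c')
  [11] 4/5 → 2 ('cc')
  [12] 5/12 → 1 ('c')
  [13] 12/6 → 2 ('cd')
  [14] 6/25 → 0 ('')
  [15] 25/16 → 1 ('d')
  [16] 16/18 → 3 ('dad')
  [17] 18/8 → 1 ('d')
  [18] 8/13 → 1 ('d')
  [19] 13/21 → 2 ('dc')
  [20] 21/3 → 2 ('dc')
  [21] 3/11 → 2 ('dc')
  [22] 11/7 → 1 ('d')
  [23] 7/20 → 2 ('dd')
  [24] 20/2 → 3 ('ddc')
  [25] 2/1 → 2 ('dd')

n(n+1)/2 = 26·27/2 = 351
Σ LCP = 0 + 4 + 2 + 2 + 0 + 1 + 1 + 2 + 0 + 1 + 1 + 2 + 1 + 2 + 0 + 1 + 3 + 1 + 1 + 2 + 2 + 2 + 1 + 2 + 3 + 2 = 39
distinct = 351 − 39 = 312

312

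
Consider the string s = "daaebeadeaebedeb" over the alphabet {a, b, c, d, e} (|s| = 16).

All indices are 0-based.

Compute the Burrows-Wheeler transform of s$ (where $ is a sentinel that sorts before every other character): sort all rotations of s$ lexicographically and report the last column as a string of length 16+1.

rank  rotation           last
    0  $daaebeadeaebedeb  b
    1  aaebeadeaebedeb$d  d
    2  adeaebedeb$daaebe  e
    3  aebeadeaebedeb$da  a
    4  aebedeb$daaebeade  e
    5  b$daaebeadeaebede  e
    6  beadeaebedeb$daae  e
    7  bedeb$daaebeadeae  e
    8  daaebeadeaebedeb$  $
    9  deaebedeb$daaebea  a
   10  deb$daaebeadeaebe  e
   11  eadeaebedeb$daaeb  b
   12  eaebedeb$daaebead  d
   13  eb$daaebeadeaebed  d
   14  ebeadeaebedeb$daa  a
   15  ebedeb$daaebeadea  a
   16  edeb$daaebeadeaeb  b

bdeaeeee$aebddaab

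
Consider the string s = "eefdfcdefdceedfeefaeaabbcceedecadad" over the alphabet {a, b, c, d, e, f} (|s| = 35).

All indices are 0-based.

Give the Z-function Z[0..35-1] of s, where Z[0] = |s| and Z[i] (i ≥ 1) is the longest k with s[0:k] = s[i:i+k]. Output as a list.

[35, 1, 0, 0, 0, 0, 0, 1, 0, 0, 0, 2, 1, 0, 0, 3, 1, 0, 0, 1, 0, 0, 0, 0, 0, 0, 2, 1, 0, 1, 0, 0, 0, 0, 0]

Z[0]=35
i=1: i≥r, start 0; Z[1]=1 extend→box=[1,2)
i=2: i≥r, start 0; Z[2]=0
i=3: i≥r, start 0; Z[3]=0
i=4: i≥r, start 0; Z[4]=0
i=5: i≥r, start 0; Z[5]=0
i=6: i≥r, start 0; Z[6]=0
i=7: i≥r, start 0; Z[7]=1 extend→box=[7,8)
i=8: i≥r, start 0; Z[8]=0
i=9: i≥r, start 0; Z[9]=0
i=10: i≥r, start 0; Z[10]=0
i=11: i≥r, start 0; Z[11]=2 extend→box=[11,13)
i=12: min(r-i=1, Z[1]=1)=1; Z[12]=1
i=13: i≥r, start 0; Z[13]=0
i=14: i≥r, start 0; Z[14]=0
i=15: i≥r, start 0; Z[15]=3 extend→box=[15,18)
i=16: min(r-i=2, Z[1]=1)=1; Z[16]=1
i=17: min(r-i=1, Z[2]=0)=0; Z[17]=0
i=18: i≥r, start 0; Z[18]=0
i=19: i≥r, start 0; Z[19]=1 extend→box=[19,20)
i=20: i≥r, start 0; Z[20]=0
i=21: i≥r, start 0; Z[21]=0
i=22: i≥r, start 0; Z[22]=0
i=23: i≥r, start 0; Z[23]=0
i=24: i≥r, start 0; Z[24]=0
i=25: i≥r, start 0; Z[25]=0
i=26: i≥r, start 0; Z[26]=2 extend→box=[26,28)
i=27: min(r-i=1, Z[1]=1)=1; Z[27]=1
i=28: i≥r, start 0; Z[28]=0
i=29: i≥r, start 0; Z[29]=1 extend→box=[29,30)
i=30: i≥r, start 0; Z[30]=0
i=31: i≥r, start 0; Z[31]=0
i=32: i≥r, start 0; Z[32]=0
i=33: i≥r, start 0; Z[33]=0
i=34: i≥r, start 0; Z[34]=0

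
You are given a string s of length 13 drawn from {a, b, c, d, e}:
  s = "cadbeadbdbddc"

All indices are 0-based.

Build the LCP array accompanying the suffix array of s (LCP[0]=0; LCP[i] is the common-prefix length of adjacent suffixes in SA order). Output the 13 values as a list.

[0, 3, 0, 2, 1, 0, 1, 0, 3, 2, 1, 1, 0]

sorted suffixes:
  #0 SA[0]=5  'adbdbddc'
  #1 SA[1]=1  'adbeadbdbddc'
  #2 SA[2]=7  'bdbddc'
  #3 SA[3]=9  'bddc'
  #4 SA[4]=3  'beadbdbddc'
  #5 SA[5]=12  'c'
  #6 SA[6]=0  'cadbeadbdbddc'
  #7 SA[7]=6  'dbdbddc'
  #8 SA[8]=8  'dbddc'
  #9 SA[9]=2  'dbeadbdbddc'
  #10 SA[10]=11  'dc'
  #11 SA[11]=10  'ddc'
  #12 SA[12]=4  'eadbdbddc'

SA = [5, 1, 7, 9, 3, 12, 0, 6, 8, 2, 11, 10, 4]
i: (SA[i-1],SA[i]) lcp shared
  1: (5,1) 3 'adb'
  2: (1,7) 0 ''
  3: (7,9) 2 'bd'
  4: (9,3) 1 'b'
  5: (3,12) 0 ''
  6: (12,0) 1 'c'
  7: (0,6) 0 ''
  8: (6,8) 3 'dbd'
  9: (8,2) 2 'db'
  10: (2,11) 1 'd'
  11: (11,10) 1 'd'
  12: (10,4) 0 ''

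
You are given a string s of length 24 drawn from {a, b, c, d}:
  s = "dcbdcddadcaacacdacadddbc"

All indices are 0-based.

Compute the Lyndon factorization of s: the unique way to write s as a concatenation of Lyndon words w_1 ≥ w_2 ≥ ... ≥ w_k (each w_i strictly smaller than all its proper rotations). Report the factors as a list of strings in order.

["d", "c", "bdcdd", "adc", "aacacdacadddbc"]

emit factor 1: 'd' (i=0, period=1)
emit factor 2: 'c' (i=1, period=1)
emit factor 3: 'bdcdd' (i=2, period=5)
emit factor 4: 'adc' (i=7, period=3)
emit factor 5: 'aacacdacadddbc' (i=10, period=14)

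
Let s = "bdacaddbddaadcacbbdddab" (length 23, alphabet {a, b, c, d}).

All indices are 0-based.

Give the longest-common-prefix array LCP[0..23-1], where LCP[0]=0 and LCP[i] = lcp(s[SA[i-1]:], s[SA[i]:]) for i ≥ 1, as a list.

rank | idx | suffix
   0 |  10 | aadcacbbdddab
   1 |  21 | ab
   2 |   2 | acaddbddaadcacbbdddab
   3 |  14 | acbbdddab
   4 |  11 | adcacbbdddab
   5 |   4 | addbddaadcacbbdddab
   6 |  22 | b
   7 |  16 | bbdddab
   8 |   0 | bdacaddbddaadcacbbdddab
   9 |   7 | bddaadcacbbdddab
  10 |  17 | bdddab
  11 |  13 | cacbbdddab
  12 |   3 | caddbddaadcacbbdddab
  13 |  15 | cbbdddab
  14 |   9 | daadcacbbdddab
  15 |  20 | dab
  16 |   1 | dacaddbddaadcacbbdddab
  17 |   6 | dbddaadcacbbdddab
  18 |  12 | dcacbbdddab
  19 |   8 | ddaadcacbbdddab
  20 |  19 | ddab
  21 |   5 | ddbddaadcacbbdddab
  22 |  18 | dddab

SA = [10, 21, 2, 14, 11, 4, 22, 16, 0, 7, 17, 13, 3, 15, 9, 20, 1, 6, 12, 8, 19, 5, 18]
[i] adj suffixes → lcp
  [1] 10/21 → 1 ('a')
  [2] 21/2 → 1 ('a')
  [3] 2/14 → 2 ('ac')
  [4] 14/11 → 1 ('a')
  [5] 11/4 → 2 ('ad')
  [6] 4/22 → 0 ('')
  [7] 22/16 → 1 ('b')
  [8] 16/0 → 1 ('b')
  [9] 0/7 → 2 ('bd')
  [10] 7/17 → 3 ('bdd')
  [11] 17/13 → 0 ('')
  [12] 13/3 → 2 ('ca')
  [13] 3/15 → 1 ('c')
  [14] 15/9 → 0 ('')
  [15] 9/20 → 2 ('da')
  [16] 20/1 → 2 ('da')
  [17] 1/6 → 1 ('d')
  [18] 6/12 → 1 ('d')
  [19] 12/8 → 1 ('d')
  [20] 8/19 → 3 ('dda')
  [21] 19/5 → 2 ('dd')
  [22] 5/18 → 2 ('dd')

[0, 1, 1, 2, 1, 2, 0, 1, 1, 2, 3, 0, 2, 1, 0, 2, 2, 1, 1, 1, 3, 2, 2]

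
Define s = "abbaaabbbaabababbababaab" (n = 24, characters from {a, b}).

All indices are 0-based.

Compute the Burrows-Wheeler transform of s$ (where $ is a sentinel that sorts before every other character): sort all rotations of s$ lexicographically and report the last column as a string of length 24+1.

bbbbaabbab$baabababaaabaa

rank  rotation                   last
    0  $abbaaabbbaabababbababaab  b
    1  aaabbbaabababbababaab$abb  b
    2  aab$abbaaabbbaabababbabab  b
    3  aabababbababaab$abbaaabbb  b
    4  aabbbaabababbababaab$abba  a
    5  ab$abbaaabbbaabababbababa  a
    6  abaab$abbaaabbbaabababbab  b
    7  ababaab$abbaaabbbaabababb  b
    8  abababbababaab$abbaaabbba  a
    9  ababbababaab$abbaaabbbaab  b
   10  abbaaabbbaabababbababaab$  $
   11  abbababaab$abbaaabbbaabab  b
   12  abbbaabababbababaab$abbaa  a
   13  b$abbaaabbbaabababbababaa  a
   14  baaabbbaabababbababaab$ab  b
   15  baab$abbaaabbbaabababbaba  a
   16  baabababbababaab$abbaaabb  b
   17  babaab$abbaaabbbaabababba  a
   18  bababaab$abbaaabbbaababab  b
   19  bababbababaab$abbaaabbbaa  a
   20  babbababaab$abbaaabbbaaba  a
   21  bbaaabbbaabababbababaab$a  a
   22  bbaabababbababaab$abbaaab  b
   23  bbababaab$abbaaabbbaababa  a
   24  bbbaabababbababaab$abbaaa  a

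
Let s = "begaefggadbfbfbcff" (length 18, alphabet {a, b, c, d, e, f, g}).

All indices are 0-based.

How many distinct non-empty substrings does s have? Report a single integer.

156

rank | idx | suffix
   0 |   8 | adbfbfbcff
   1 |   3 | aefggadbfbfbcff
   2 |  14 | bcff
   3 |   0 | begaefggadbfbfbcff
   4 |  12 | bfbcff
   5 |  10 | bfbfbcff
   6 |  15 | cff
   7 |   9 | dbfbfbcff
   8 |   4 | efggadbfbfbcff
   9 |   1 | egaefggadbfbfbcff
  10 |  17 | f
  11 |  13 | fbcff
  12 |  11 | fbfbcff
  13 |  16 | ff
  14 |   5 | fggadbfbfbcff
  15 |   7 | gadbfbfbcff
  16 |   2 | gaefggadbfbfbcff
  17 |   6 | ggadbfbfbcff

SA = [8, 3, 14, 0, 12, 10, 15, 9, 4, 1, 17, 13, 11, 16, 5, 7, 2, 6]
i: (SA[i-1],SA[i]) lcp shared
  1: (8,3) 1 'a'
  2: (3,14) 0 ''
  3: (14,0) 1 'b'
  4: (0,12) 1 'b'
  5: (12,10) 3 'bfb'
  6: (10,15) 0 ''
  7: (15,9) 0 ''
  8: (9,4) 0 ''
  9: (4,1) 1 'e'
  10: (1,17) 0 ''
  11: (17,13) 1 'f'
  12: (13,11) 2 'fb'
  13: (11,16) 1 'f'
  14: (16,5) 1 'f'
  15: (5,7) 0 ''
  16: (7,2) 2 'ga'
  17: (2,6) 1 'g'

n(n+1)/2 = 18·19/2 = 171
Σ LCP = 0 + 1 + 0 + 1 + 1 + 3 + 0 + 0 + 0 + 1 + 0 + 1 + 2 + 1 + 1 + 0 + 2 + 1 = 15
distinct = 171 − 15 = 156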